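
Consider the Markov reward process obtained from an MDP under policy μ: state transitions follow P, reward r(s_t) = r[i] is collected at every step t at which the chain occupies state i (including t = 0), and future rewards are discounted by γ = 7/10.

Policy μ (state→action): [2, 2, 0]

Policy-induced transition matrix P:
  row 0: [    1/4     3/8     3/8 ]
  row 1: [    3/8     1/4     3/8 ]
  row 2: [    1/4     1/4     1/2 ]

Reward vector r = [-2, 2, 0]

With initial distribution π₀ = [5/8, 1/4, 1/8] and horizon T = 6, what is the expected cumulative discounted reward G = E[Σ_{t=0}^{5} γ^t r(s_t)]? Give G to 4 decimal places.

G = -0.6897

t=0: π = [0.6250, 0.2500, 0.1250], E[r] = -0.7500, γ^t·E[r] = -0.750000, running G = -0.750000
t=1: π = [0.2813, 0.3281, 0.3906], E[r] = 0.0938, γ^t·E[r] = 0.065625, running G = -0.684375
t=2: π = [0.2910, 0.2852, 0.4238], E[r] = -0.0117, γ^t·E[r] = -0.005742, running G = -0.690117
t=3: π = [0.2856, 0.2864, 0.4280], E[r] = 0.0015, γ^t·E[r] = 0.000502, running G = -0.689615
t=4: π = [0.2858, 0.2857, 0.4285], E[r] = -0.0002, γ^t·E[r] = -0.000044, running G = -0.689659
t=5: π = [0.2857, 0.2857, 0.4286], E[r] = 0.0000, γ^t·E[r] = 0.000004, running G = -0.689655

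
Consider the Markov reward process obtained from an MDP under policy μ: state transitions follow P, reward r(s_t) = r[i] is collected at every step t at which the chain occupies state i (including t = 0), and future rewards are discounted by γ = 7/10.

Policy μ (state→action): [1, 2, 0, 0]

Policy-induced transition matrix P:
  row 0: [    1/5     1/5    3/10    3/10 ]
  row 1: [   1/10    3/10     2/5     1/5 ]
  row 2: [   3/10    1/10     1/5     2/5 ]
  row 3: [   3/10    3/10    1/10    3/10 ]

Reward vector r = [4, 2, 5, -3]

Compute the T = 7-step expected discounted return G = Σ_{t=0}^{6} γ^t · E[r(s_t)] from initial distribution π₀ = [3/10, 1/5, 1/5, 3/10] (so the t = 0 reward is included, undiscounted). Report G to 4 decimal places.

G = 5.1504

t=0: π = [0.3000, 0.2000, 0.2000, 0.3000], E[r] = 1.7000, γ^t·E[r] = 1.700000, running G = 1.700000
t=1: π = [0.2300, 0.2300, 0.2400, 0.3000], E[r] = 1.6800, γ^t·E[r] = 1.176000, running G = 2.876000
t=2: π = [0.2310, 0.2290, 0.2390, 0.3010], E[r] = 1.6740, γ^t·E[r] = 0.820260, running G = 3.696260
t=3: π = [0.2311, 0.2291, 0.2388, 0.3010], E[r] = 1.6736, γ^t·E[r] = 0.574045, running G = 4.270305
t=4: π = [0.2311, 0.2291, 0.2388, 0.3010], E[r] = 1.6738, γ^t·E[r] = 0.401875, running G = 4.672179
t=5: π = [0.2311, 0.2291, 0.2388, 0.3010], E[r] = 1.6738, γ^t·E[r] = 0.281314, running G = 4.953494
t=6: π = [0.2311, 0.2291, 0.2388, 0.3010], E[r] = 1.6738, γ^t·E[r] = 0.196919, running G = 5.150413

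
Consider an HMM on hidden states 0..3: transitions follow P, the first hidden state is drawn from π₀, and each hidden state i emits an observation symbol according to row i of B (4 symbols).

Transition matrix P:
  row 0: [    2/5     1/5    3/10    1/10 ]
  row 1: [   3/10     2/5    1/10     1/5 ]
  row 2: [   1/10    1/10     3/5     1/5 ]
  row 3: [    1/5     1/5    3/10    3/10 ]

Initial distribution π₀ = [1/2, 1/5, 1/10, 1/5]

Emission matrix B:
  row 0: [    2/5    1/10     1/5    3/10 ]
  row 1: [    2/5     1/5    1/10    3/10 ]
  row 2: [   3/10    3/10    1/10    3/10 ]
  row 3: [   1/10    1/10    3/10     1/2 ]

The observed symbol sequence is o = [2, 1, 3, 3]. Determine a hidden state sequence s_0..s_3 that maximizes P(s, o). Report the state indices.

t=0: δ = [1.000e-01, 2.000e-02, 1.000e-02, 6.000e-02]  (obs o_0=2)
t=1: δ = [4.000e-03, 4.000e-03, 9.000e-03, 1.800e-03]  ψ = [0, 0, 0, 3]  (obs o_1=1)
t=2: δ = [4.800e-04, 4.800e-04, 1.620e-03, 9.000e-04]  ψ = [0, 1, 2, 2]  (obs o_2=3)
t=3: δ = [5.760e-05, 5.760e-05, 2.916e-04, 1.620e-04]  ψ = [0, 1, 2, 2]  (obs o_3=3)
backtrack: best end state = 2; path = [0, 2, 2, 2]

path = [0, 2, 2, 2]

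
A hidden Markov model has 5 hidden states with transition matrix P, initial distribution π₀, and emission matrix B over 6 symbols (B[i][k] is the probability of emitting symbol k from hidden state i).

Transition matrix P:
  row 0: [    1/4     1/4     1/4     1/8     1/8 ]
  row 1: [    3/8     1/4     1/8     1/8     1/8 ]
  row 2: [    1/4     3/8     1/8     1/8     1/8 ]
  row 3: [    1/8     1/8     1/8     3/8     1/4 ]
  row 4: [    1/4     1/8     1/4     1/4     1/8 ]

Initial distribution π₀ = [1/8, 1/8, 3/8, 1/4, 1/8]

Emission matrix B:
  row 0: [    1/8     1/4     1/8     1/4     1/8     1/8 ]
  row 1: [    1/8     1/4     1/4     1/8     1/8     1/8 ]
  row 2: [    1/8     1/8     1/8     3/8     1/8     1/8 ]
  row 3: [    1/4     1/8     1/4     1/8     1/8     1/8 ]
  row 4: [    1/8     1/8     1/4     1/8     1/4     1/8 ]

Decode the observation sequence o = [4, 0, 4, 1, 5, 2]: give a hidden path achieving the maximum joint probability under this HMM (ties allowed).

path = [3, 3, 4, 0, 2, 1]

t=0: δ = [1.562e-02, 1.562e-02, 4.688e-02, 3.125e-02, 3.125e-02]  (obs o_0=4)
t=1: δ = [1.465e-03, 2.197e-03, 9.766e-04, 2.930e-03, 9.766e-04]  ψ = [2, 2, 4, 3, 3]  (obs o_1=0)
t=2: δ = [1.030e-04, 6.866e-05, 4.578e-05, 1.373e-04, 1.831e-04]  ψ = [1, 1, 0, 3, 3]  (obs o_2=4)
t=3: δ = [1.144e-05, 6.437e-06, 5.722e-06, 6.437e-06, 4.292e-06]  ψ = [4, 0, 4, 3, 3]  (obs o_3=1)
t=4: δ = [3.576e-07, 3.576e-07, 3.576e-07, 3.017e-07, 2.012e-07]  ψ = [0, 0, 0, 3, 3]  (obs o_4=5)
t=5: δ = [1.676e-08, 3.353e-08, 1.118e-08, 2.829e-08, 1.886e-08]  ψ = [1, 2, 0, 3, 3]  (obs o_5=2)
backtrack: best end state = 1; path = [3, 3, 4, 0, 2, 1]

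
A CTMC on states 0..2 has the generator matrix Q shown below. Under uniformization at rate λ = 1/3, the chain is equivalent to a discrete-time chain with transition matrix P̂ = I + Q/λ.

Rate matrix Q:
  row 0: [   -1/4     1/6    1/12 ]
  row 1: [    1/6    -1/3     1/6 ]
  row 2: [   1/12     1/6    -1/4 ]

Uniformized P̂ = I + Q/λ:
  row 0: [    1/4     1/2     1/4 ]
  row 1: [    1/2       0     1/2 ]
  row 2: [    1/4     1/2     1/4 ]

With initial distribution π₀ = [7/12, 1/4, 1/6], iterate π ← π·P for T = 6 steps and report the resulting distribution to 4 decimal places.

t=0: π = [0.5833, 0.2500, 0.1667]
t=1: π = [0.3125, 0.3750, 0.3125]
t=2: π = [0.3438, 0.3125, 0.3438]
t=3: π = [0.3281, 0.3438, 0.3281]
t=4: π = [0.3359, 0.3281, 0.3359]
t=5: π = [0.3320, 0.3359, 0.3320]
t=6: π = [0.3340, 0.3320, 0.3340]

π = [0.3340, 0.3320, 0.3340]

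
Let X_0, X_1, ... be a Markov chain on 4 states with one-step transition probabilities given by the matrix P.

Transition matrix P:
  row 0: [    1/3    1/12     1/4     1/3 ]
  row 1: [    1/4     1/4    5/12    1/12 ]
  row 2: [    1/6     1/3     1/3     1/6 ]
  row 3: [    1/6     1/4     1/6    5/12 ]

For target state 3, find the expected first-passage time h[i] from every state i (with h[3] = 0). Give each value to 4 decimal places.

h = [4.2740, 5.7945, 5.4658, 0.0000]

First-step conditioning: h[3] = 0; for i ≠ 3, h[i] = 1 + Σ_k P[i][k]·h[k].
  h[0] = 1 + 1/3·h[0] + 1/12·h[1] + 1/4·h[2]
  h[1] = 1 + 1/4·h[0] + 1/4·h[1] + 5/12·h[2]
  h[2] = 1 + 1/6·h[0] + 1/3·h[1] + 1/3·h[2]
Solving the 3×3 linear system over states ≠ 3 gives exactly h = [312/73, 423/73, 399/73, 0] (h[3] = 0 is the target).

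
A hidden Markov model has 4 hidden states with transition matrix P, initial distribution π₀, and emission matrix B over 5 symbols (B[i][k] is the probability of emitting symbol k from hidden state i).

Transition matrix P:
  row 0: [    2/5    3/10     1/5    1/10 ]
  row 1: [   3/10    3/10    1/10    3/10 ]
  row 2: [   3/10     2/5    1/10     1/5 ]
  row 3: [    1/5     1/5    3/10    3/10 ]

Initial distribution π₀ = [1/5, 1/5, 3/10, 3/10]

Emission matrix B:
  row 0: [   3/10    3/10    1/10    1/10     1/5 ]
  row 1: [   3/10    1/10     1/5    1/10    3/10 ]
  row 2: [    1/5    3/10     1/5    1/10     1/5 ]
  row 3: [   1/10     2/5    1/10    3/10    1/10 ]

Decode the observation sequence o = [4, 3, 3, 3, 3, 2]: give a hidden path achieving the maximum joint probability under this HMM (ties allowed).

t=0: δ = [4.000e-02, 6.000e-02, 6.000e-02, 3.000e-02]  (obs o_0=4)
t=1: δ = [1.800e-03, 2.400e-03, 9.000e-04, 5.400e-03]  ψ = [1, 2, 3, 1]  (obs o_1=3)
t=2: δ = [1.080e-04, 1.080e-04, 1.620e-04, 4.860e-04]  ψ = [3, 3, 3, 3]  (obs o_2=3)
t=3: δ = [9.720e-06, 9.720e-06, 1.458e-05, 4.374e-05]  ψ = [3, 3, 3, 3]  (obs o_3=3)
t=4: δ = [8.748e-07, 8.748e-07, 1.312e-06, 3.937e-06]  ψ = [3, 3, 3, 3]  (obs o_4=3)
t=5: δ = [7.873e-08, 1.575e-07, 2.362e-07, 1.181e-07]  ψ = [3, 3, 3, 3]  (obs o_5=2)
backtrack: best end state = 2; path = [1, 3, 3, 3, 3, 2]

path = [1, 3, 3, 3, 3, 2]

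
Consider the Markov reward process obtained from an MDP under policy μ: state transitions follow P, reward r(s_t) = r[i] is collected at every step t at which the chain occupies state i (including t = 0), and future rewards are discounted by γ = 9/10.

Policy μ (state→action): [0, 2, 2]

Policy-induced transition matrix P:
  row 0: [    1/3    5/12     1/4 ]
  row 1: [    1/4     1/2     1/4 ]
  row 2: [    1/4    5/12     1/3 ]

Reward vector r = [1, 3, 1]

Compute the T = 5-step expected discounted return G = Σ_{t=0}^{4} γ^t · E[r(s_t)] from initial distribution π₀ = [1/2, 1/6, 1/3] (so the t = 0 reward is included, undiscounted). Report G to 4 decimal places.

t=0: π = [0.5000, 0.1667, 0.3333], E[r] = 1.3333, γ^t·E[r] = 1.333333, running G = 1.333333
t=1: π = [0.2917, 0.4306, 0.2778], E[r] = 1.8611, γ^t·E[r] = 1.675000, running G = 3.008333
t=2: π = [0.2743, 0.4525, 0.2731], E[r] = 1.9051, γ^t·E[r] = 1.543125, running G = 4.551458
t=3: π = [0.2729, 0.4544, 0.2728], E[r] = 1.9088, γ^t·E[r] = 1.391484, running G = 5.942943
t=4: π = [0.2727, 0.4545, 0.2727], E[r] = 1.9091, γ^t·E[r] = 1.252536, running G = 7.195479

G = 7.1955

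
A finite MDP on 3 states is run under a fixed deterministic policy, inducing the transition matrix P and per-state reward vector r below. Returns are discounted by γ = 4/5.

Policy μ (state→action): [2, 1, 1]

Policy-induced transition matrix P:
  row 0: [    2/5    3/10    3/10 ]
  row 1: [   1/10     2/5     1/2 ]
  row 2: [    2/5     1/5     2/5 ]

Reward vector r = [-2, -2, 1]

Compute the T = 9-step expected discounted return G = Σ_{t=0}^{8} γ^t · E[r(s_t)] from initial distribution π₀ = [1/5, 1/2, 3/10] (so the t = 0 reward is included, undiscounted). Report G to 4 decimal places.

G = -3.6901

t=0: π = [0.2000, 0.5000, 0.3000], E[r] = -1.1000, γ^t·E[r] = -1.100000, running G = -1.100000
t=1: π = [0.2500, 0.3200, 0.4300], E[r] = -0.7100, γ^t·E[r] = -0.568000, running G = -1.668000
t=2: π = [0.3040, 0.2890, 0.4070], E[r] = -0.7790, γ^t·E[r] = -0.498560, running G = -2.166560
t=3: π = [0.3133, 0.2882, 0.3985], E[r] = -0.8045, γ^t·E[r] = -0.411904, running G = -2.578464
t=4: π = [0.3135, 0.2890, 0.3975], E[r] = -0.8075, γ^t·E[r] = -0.330764, running G = -2.909228
t=5: π = [0.3133, 0.2891, 0.3975], E[r] = -0.8074, γ^t·E[r] = -0.264559, running G = -3.173788
t=6: π = [0.3133, 0.2892, 0.3976], E[r] = -0.8072, γ^t·E[r] = -0.211615, running G = -3.385403
t=7: π = [0.3133, 0.2892, 0.3976], E[r] = -0.8072, γ^t·E[r] = -0.169288, running G = -3.554691
t=8: π = [0.3133, 0.2892, 0.3976], E[r] = -0.8072, γ^t·E[r] = -0.135430, running G = -3.690121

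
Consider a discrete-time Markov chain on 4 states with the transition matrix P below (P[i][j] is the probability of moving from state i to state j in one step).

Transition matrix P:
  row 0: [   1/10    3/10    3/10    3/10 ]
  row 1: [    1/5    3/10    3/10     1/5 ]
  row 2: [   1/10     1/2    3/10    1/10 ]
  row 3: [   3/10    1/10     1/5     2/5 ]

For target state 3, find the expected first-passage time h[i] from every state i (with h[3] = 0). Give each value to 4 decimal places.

h = [4.9020, 5.3922, 5.9804, 0.0000]

First-step conditioning: h[3] = 0; for i ≠ 3, h[i] = 1 + Σ_k P[i][k]·h[k].
  h[0] = 1 + 1/10·h[0] + 3/10·h[1] + 3/10·h[2]
  h[1] = 1 + 1/5·h[0] + 3/10·h[1] + 3/10·h[2]
  h[2] = 1 + 1/10·h[0] + 1/2·h[1] + 3/10·h[2]
Solving the 3×3 linear system over states ≠ 3 gives exactly h = [250/51, 275/51, 305/51, 0] (h[3] = 0 is the target).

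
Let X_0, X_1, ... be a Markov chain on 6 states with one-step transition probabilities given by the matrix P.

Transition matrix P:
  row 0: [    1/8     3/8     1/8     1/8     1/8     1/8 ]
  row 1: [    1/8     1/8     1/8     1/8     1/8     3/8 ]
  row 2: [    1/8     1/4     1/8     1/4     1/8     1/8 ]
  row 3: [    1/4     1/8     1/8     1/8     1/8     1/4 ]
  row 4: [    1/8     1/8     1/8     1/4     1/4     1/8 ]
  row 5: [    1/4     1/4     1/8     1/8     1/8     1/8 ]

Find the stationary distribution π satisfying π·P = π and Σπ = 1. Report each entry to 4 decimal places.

π = [0.1694, 0.2076, 0.1250, 0.1585, 0.1429, 0.1967]

Balance equations π_j = Σ_i π_i·P[i][j]:
  π_0 = 1/8·π_0 + 1/8·π_1 + 1/8·π_2 + 1/4·π_3 + 1/8·π_4 + 1/4·π_5
  π_1 = 3/8·π_0 + 1/8·π_1 + 1/4·π_2 + 1/8·π_3 + 1/8·π_4 + 1/4·π_5
  π_2 = 1/8·π_0 + 1/8·π_1 + 1/8·π_2 + 1/8·π_3 + 1/8·π_4 + 1/8·π_5
  π_3 = 1/8·π_0 + 1/8·π_1 + 1/4·π_2 + 1/8·π_3 + 1/4·π_4 + 1/8·π_5
  π_4 = 1/8·π_0 + 1/8·π_1 + 1/8·π_2 + 1/8·π_3 + 1/4·π_4 + 1/8·π_5
  normalize: π_0 + π_1 + π_2 + π_3 + π_4 + π_5 = 1
Solving the linear system gives exactly π = [889/5248, 7625/36736, 1/8, 71/448, 1/7, 3613/18368].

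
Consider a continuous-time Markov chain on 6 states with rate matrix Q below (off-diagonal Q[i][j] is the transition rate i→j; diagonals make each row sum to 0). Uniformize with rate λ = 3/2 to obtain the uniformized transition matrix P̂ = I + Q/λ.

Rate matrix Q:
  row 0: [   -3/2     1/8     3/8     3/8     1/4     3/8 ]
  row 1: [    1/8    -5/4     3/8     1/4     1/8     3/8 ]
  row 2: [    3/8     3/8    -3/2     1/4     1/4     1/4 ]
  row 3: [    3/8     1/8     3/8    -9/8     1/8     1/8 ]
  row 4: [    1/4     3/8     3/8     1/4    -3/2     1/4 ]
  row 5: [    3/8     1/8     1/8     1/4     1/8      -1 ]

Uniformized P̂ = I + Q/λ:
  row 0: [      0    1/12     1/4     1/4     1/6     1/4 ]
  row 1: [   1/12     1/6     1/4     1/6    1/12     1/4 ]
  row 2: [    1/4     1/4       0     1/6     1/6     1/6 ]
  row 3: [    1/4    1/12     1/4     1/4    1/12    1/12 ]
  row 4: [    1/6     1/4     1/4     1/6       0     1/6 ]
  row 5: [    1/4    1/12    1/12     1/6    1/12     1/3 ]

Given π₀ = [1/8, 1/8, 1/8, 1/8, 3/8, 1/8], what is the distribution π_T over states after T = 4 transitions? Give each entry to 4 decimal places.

t=0: π = [0.1250, 0.1250, 0.1250, 0.1250, 0.3750, 0.1250]
t=1: π = [0.1667, 0.1771, 0.1979, 0.1875, 0.0729, 0.1979]
t=2: π = [0.1727, 0.1432, 0.1675, 0.1962, 0.1076, 0.2127]
t=3: π = [0.1740, 0.1411, 0.1727, 0.1974, 0.1027, 0.2121]
t=4: π = [0.1744, 0.1410, 0.1715, 0.1976, 0.1037, 0.2118]

π = [0.1744, 0.1410, 0.1715, 0.1976, 0.1037, 0.2118]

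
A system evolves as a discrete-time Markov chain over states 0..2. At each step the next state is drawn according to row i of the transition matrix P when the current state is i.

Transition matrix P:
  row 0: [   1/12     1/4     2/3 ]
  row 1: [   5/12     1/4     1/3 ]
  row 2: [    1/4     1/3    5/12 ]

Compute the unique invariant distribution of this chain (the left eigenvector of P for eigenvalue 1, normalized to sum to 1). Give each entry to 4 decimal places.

π = [0.2554, 0.2880, 0.4565]

Balance equations π_j = Σ_i π_i·P[i][j]:
  π_0 = 1/12·π_0 + 5/12·π_1 + 1/4·π_2
  π_1 = 1/4·π_0 + 1/4·π_1 + 1/3·π_2
  normalize: π_0 + π_1 + π_2 = 1
Solving the linear system gives exactly π = [47/184, 53/184, 21/46].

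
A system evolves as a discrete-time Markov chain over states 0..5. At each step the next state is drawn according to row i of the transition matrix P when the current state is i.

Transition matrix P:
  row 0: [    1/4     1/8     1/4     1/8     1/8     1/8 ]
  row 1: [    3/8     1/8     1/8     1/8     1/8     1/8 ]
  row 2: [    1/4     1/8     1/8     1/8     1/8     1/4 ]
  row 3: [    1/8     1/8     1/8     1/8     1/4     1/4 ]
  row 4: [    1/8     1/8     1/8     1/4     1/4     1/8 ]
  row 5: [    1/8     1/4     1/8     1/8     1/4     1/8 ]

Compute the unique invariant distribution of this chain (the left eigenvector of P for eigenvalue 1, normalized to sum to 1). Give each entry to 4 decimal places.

π = [0.2059, 0.1453, 0.1507, 0.1484, 0.1873, 0.1624]

Balance equations π_j = Σ_i π_i·P[i][j]:
  π_0 = 1/4·π_0 + 3/8·π_1 + 1/4·π_2 + 1/8·π_3 + 1/8·π_4 + 1/8·π_5
  π_1 = 1/8·π_0 + 1/8·π_1 + 1/8·π_2 + 1/8·π_3 + 1/8·π_4 + 1/4·π_5
  π_2 = 1/4·π_0 + 1/8·π_1 + 1/8·π_2 + 1/8·π_3 + 1/8·π_4 + 1/8·π_5
  π_3 = 1/8·π_0 + 1/8·π_1 + 1/8·π_2 + 1/8·π_3 + 1/4·π_4 + 1/8·π_5
  π_4 = 1/8·π_0 + 1/8·π_1 + 1/8·π_2 + 1/4·π_3 + 1/4·π_4 + 1/4·π_5
  normalize: π_0 + π_1 + π_2 + π_3 + π_4 + π_5 = 1
Solving the linear system gives exactly π = [265/1287, 17/117, 194/1287, 191/1287, 241/1287, 19/117].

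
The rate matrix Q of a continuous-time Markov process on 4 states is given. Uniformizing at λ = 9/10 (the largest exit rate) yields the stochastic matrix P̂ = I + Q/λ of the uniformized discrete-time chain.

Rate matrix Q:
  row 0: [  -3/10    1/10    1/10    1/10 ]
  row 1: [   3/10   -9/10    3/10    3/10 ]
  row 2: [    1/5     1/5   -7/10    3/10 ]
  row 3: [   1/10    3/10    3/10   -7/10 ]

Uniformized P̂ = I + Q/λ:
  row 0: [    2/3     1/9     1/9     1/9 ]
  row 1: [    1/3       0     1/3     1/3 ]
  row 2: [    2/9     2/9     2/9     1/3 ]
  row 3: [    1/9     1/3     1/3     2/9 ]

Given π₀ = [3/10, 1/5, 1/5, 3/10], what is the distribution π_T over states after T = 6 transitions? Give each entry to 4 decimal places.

π = [0.3880, 0.1669, 0.2226, 0.2226]

t=0: π = [0.3000, 0.2000, 0.2000, 0.3000]
t=1: π = [0.3444, 0.1778, 0.2444, 0.2333]
t=2: π = [0.3691, 0.1704, 0.2296, 0.2309]
t=3: π = [0.3796, 0.1690, 0.2258, 0.2257]
t=4: π = [0.3846, 0.1676, 0.2239, 0.2239]
t=5: π = [0.3869, 0.1671, 0.2230, 0.2230]
t=6: π = [0.3880, 0.1669, 0.2226, 0.2226]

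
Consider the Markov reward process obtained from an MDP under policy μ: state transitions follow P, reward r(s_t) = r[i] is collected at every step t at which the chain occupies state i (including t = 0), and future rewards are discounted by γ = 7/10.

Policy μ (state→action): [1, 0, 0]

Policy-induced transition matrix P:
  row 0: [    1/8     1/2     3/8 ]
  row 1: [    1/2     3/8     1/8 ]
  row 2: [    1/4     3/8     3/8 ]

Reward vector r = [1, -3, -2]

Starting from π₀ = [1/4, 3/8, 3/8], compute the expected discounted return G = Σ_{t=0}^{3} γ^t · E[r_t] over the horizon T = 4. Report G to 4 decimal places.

G = -3.8811

t=0: π = [0.2500, 0.3750, 0.3750], E[r] = -1.6250, γ^t·E[r] = -1.625000, running G = -1.625000
t=1: π = [0.3125, 0.4063, 0.2813], E[r] = -1.4688, γ^t·E[r] = -1.028125, running G = -2.653125
t=2: π = [0.3125, 0.4141, 0.2734], E[r] = -1.4766, γ^t·E[r] = -0.723516, running G = -3.376641
t=3: π = [0.3145, 0.4141, 0.2715], E[r] = -1.4707, γ^t·E[r] = -0.504451, running G = -3.881092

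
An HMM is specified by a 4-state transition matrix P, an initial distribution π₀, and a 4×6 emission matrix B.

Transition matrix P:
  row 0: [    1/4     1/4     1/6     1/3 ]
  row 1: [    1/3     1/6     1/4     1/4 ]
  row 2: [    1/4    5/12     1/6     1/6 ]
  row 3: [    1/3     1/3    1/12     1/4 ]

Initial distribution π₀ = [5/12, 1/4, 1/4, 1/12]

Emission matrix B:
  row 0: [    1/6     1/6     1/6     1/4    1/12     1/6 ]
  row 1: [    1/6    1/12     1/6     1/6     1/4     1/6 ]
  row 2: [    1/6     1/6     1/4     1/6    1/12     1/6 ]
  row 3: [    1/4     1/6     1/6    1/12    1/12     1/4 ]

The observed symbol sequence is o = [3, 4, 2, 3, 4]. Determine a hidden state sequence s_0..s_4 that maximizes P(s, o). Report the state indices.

path = [0, 1, 2, 0, 1]

t=0: δ = [1.042e-01, 4.167e-02, 4.167e-02, 6.944e-03]  (obs o_0=3)
t=1: δ = [2.170e-03, 6.510e-03, 1.447e-03, 2.894e-03]  ψ = [0, 0, 0, 0]  (obs o_1=4)
t=2: δ = [3.617e-04, 1.808e-04, 4.069e-04, 2.713e-04]  ψ = [1, 1, 1, 1]  (obs o_2=2)
t=3: δ = [2.543e-05, 2.826e-05, 1.130e-05, 1.005e-05]  ψ = [2, 2, 2, 0]  (obs o_3=3)
t=4: δ = [7.849e-07, 1.589e-06, 5.887e-07, 7.064e-07]  ψ = [1, 0, 1, 0]  (obs o_4=4)
backtrack: best end state = 1; path = [0, 1, 2, 0, 1]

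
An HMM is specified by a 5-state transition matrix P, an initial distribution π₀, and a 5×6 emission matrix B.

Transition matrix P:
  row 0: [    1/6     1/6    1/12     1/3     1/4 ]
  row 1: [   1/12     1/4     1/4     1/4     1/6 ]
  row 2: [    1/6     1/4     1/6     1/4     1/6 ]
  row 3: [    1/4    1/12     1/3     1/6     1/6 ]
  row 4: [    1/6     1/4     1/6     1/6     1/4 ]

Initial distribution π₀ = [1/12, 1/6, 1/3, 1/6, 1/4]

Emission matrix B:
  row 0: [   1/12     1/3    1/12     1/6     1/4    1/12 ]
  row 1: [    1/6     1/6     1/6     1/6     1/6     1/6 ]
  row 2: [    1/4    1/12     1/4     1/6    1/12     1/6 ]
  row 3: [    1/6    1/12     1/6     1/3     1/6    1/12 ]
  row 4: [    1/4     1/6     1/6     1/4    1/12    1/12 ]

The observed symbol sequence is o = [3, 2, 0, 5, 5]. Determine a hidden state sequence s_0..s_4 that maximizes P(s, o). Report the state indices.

path = [3, 2, 3, 2, 1]

t=0: δ = [1.389e-02, 2.778e-02, 5.556e-02, 5.556e-02, 6.250e-02]  (obs o_0=3)
t=1: δ = [1.157e-03, 2.604e-03, 4.630e-03, 2.315e-03, 2.604e-03]  ψ = [3, 4, 3, 2, 4]  (obs o_1=2)
t=2: δ = [6.430e-05, 1.929e-04, 1.929e-04, 1.929e-04, 1.929e-04]  ψ = [2, 2, 2, 2, 2]  (obs o_2=0)
t=3: δ = [4.019e-06, 8.038e-06, 1.072e-05, 4.019e-06, 4.019e-06]  ψ = [3, 1, 3, 1, 4]  (obs o_3=5)
t=4: δ = [1.488e-07, 4.465e-07, 3.349e-07, 2.233e-07, 1.488e-07]  ψ = [2, 2, 1, 2, 2]  (obs o_4=5)
backtrack: best end state = 1; path = [3, 2, 3, 2, 1]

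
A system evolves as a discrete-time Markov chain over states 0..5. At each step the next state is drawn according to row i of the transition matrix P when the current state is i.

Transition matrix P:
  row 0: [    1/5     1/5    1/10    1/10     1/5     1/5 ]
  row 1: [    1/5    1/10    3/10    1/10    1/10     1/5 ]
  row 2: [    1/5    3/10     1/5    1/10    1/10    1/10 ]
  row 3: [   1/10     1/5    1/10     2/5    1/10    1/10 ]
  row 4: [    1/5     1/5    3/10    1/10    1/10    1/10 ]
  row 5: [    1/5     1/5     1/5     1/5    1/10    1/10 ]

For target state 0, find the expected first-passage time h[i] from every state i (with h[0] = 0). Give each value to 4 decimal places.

First-step conditioning: h[0] = 0; for i ≠ 0, h[i] = 1 + Σ_k P[i][k]·h[k].
  h[1] = 1 + 1/10·h[1] + 3/10·h[2] + 1/10·h[3] + 1/10·h[4] + 1/5·h[5]
  h[2] = 1 + 3/10·h[1] + 1/5·h[2] + 1/10·h[3] + 1/10·h[4] + 1/10·h[5]
  h[3] = 1 + 1/5·h[1] + 1/10·h[2] + 2/5·h[3] + 1/10·h[4] + 1/10·h[5]
  h[4] = 1 + 1/5·h[1] + 3/10·h[2] + 1/10·h[3] + 1/10·h[4] + 1/10·h[5]
  h[5] = 1 + 1/5·h[1] + 1/5·h[2] + 1/5·h[3] + 1/10·h[4] + 1/10·h[5]
Solving the 5×5 linear system over states ≠ 0 gives exactly h = [0, 84900/15601, 84800/15601, 96900/15601, 84790/15601, 86000/15601] (h[0] = 0 is the target).

h = [0.0000, 5.4420, 5.4355, 6.2111, 5.4349, 5.5125]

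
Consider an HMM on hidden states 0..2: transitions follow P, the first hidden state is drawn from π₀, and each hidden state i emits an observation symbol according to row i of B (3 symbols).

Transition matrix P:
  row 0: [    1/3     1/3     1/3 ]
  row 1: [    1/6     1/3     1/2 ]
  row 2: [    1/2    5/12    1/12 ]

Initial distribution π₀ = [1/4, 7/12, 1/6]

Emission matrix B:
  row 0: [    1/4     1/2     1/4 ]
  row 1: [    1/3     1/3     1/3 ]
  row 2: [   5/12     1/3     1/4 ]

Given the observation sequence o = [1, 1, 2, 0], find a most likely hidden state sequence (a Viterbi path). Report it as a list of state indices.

path = [1, 2, 1, 2]

t=0: δ = [1.250e-01, 1.944e-01, 5.556e-02]  (obs o_0=1)
t=1: δ = [2.083e-02, 2.160e-02, 3.241e-02]  ψ = [0, 1, 1]  (obs o_1=1)
t=2: δ = [4.051e-03, 4.501e-03, 2.701e-03]  ψ = [2, 2, 1]  (obs o_2=2)
t=3: δ = [3.376e-04, 5.001e-04, 9.377e-04]  ψ = [0, 1, 1]  (obs o_3=0)
backtrack: best end state = 2; path = [1, 2, 1, 2]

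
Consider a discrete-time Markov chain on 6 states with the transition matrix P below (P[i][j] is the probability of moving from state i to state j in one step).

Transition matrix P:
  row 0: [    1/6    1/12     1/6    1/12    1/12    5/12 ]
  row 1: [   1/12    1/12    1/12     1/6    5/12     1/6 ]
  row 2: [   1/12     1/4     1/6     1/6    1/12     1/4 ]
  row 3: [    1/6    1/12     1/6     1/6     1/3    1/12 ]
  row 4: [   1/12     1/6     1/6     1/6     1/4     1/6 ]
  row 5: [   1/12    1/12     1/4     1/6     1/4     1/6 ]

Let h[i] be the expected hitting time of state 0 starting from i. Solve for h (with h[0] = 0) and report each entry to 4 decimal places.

First-step conditioning: h[0] = 0; for i ≠ 0, h[i] = 1 + Σ_k P[i][k]·h[k].
  h[1] = 1 + 1/12·h[1] + 1/12·h[2] + 1/6·h[3] + 5/12·h[4] + 1/6·h[5]
  h[2] = 1 + 1/4·h[1] + 1/6·h[2] + 1/6·h[3] + 1/12·h[4] + 1/4·h[5]
  h[3] = 1 + 1/12·h[1] + 1/6·h[2] + 1/6·h[3] + 1/3·h[4] + 1/12·h[5]
  h[4] = 1 + 1/6·h[1] + 1/6·h[2] + 1/6·h[3] + 1/4·h[4] + 1/6·h[5]
  h[5] = 1 + 1/12·h[1] + 1/4·h[2] + 1/6·h[3] + 1/4·h[4] + 1/6·h[5]
Solving the 5×5 linear system over states ≠ 0 gives exactly h = [0, 72/7, 72/7, 66/7, 72/7, 72/7] (h[0] = 0 is the target).

h = [0.0000, 10.2857, 10.2857, 9.4286, 10.2857, 10.2857]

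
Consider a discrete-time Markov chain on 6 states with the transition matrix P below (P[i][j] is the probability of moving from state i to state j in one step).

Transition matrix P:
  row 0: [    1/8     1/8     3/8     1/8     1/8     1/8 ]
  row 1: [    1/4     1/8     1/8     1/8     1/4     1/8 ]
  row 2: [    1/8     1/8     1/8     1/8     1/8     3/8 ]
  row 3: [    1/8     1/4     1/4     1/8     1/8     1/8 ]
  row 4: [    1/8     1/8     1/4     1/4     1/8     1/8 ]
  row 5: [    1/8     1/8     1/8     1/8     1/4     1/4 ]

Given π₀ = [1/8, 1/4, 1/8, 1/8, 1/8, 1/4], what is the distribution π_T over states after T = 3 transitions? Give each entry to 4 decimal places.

π = [0.1428, 0.1436, 0.2000, 0.1458, 0.1672, 0.2007]

t=0: π = [0.1250, 0.2500, 0.1250, 0.1250, 0.1250, 0.2500]
t=1: π = [0.1563, 0.1406, 0.1875, 0.1406, 0.1875, 0.1875]
t=2: π = [0.1426, 0.1426, 0.2051, 0.1484, 0.1660, 0.1953]
t=3: π = [0.1428, 0.1436, 0.2000, 0.1458, 0.1672, 0.2007]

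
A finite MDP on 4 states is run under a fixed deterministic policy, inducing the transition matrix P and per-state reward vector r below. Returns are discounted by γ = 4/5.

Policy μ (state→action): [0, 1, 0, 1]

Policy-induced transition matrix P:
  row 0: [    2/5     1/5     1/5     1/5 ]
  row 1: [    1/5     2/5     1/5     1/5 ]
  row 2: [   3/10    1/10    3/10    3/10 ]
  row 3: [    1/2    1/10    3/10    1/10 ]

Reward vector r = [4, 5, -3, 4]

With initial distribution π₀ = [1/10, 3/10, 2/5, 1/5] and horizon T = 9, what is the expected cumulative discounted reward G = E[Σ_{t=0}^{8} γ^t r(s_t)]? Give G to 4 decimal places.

t=0: π = [0.1000, 0.3000, 0.4000, 0.2000], E[r] = 1.5000, γ^t·E[r] = 1.500000, running G = 1.500000
t=1: π = [0.3200, 0.2000, 0.2600, 0.2200], E[r] = 2.3800, γ^t·E[r] = 1.904000, running G = 3.404000
t=2: π = [0.3560, 0.1920, 0.2480, 0.2040], E[r] = 2.4560, γ^t·E[r] = 1.571840, running G = 4.975840
t=3: π = [0.3572, 0.1932, 0.2452, 0.2044], E[r] = 2.4768, γ^t·E[r] = 1.268122, running G = 6.243962
t=4: π = [0.3573, 0.1937, 0.2450, 0.2041], E[r] = 2.4790, γ^t·E[r] = 1.015382, running G = 7.259344
t=5: π = [0.3572, 0.1938, 0.2449, 0.2041], E[r] = 2.4795, γ^t·E[r] = 0.812484, running G = 8.071827
t=6: π = [0.3572, 0.1939, 0.2449, 0.2041], E[r] = 2.4796, γ^t·E[r] = 0.650005, running G = 8.721833
t=7: π = [0.3571, 0.1939, 0.2449, 0.2041], E[r] = 2.4796, γ^t·E[r] = 0.520007, running G = 9.241840
t=8: π = [0.3571, 0.1939, 0.2449, 0.2041], E[r] = 2.4796, γ^t·E[r] = 0.416006, running G = 9.657846

G = 9.6578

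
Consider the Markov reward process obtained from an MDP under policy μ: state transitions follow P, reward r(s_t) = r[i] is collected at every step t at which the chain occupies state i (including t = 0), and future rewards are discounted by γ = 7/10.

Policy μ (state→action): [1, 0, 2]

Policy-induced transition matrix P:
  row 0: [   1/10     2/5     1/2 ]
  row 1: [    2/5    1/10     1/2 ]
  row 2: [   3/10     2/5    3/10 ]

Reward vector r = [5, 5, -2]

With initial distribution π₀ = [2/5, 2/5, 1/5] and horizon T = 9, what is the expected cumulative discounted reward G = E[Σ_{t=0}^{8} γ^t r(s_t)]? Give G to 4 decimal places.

t=0: π = [0.4000, 0.4000, 0.2000], E[r] = 3.6000, γ^t·E[r] = 3.600000, running G = 3.600000
t=1: π = [0.2600, 0.2800, 0.4600], E[r] = 1.7800, γ^t·E[r] = 1.246000, running G = 4.846000
t=2: π = [0.2760, 0.3160, 0.4080], E[r] = 2.1440, γ^t·E[r] = 1.050560, running G = 5.896560
t=3: π = [0.2764, 0.3052, 0.4184], E[r] = 2.0712, γ^t·E[r] = 0.710422, running G = 6.606982
t=4: π = [0.2752, 0.3084, 0.4163], E[r] = 2.0858, γ^t·E[r] = 0.500791, running G = 7.107773
t=5: π = [0.2758, 0.3075, 0.4167], E[r] = 2.0828, γ^t·E[r] = 0.350064, running G = 7.457837
t=6: π = [0.2756, 0.3078, 0.4167], E[r] = 2.0834, γ^t·E[r] = 0.245114, running G = 7.702950
t=7: π = [0.2757, 0.3077, 0.4167], E[r] = 2.0833, γ^t·E[r] = 0.171570, running G = 7.874520
t=8: π = [0.2756, 0.3077, 0.4167], E[r] = 2.0833, γ^t·E[r] = 0.120100, running G = 7.994620

G = 7.9946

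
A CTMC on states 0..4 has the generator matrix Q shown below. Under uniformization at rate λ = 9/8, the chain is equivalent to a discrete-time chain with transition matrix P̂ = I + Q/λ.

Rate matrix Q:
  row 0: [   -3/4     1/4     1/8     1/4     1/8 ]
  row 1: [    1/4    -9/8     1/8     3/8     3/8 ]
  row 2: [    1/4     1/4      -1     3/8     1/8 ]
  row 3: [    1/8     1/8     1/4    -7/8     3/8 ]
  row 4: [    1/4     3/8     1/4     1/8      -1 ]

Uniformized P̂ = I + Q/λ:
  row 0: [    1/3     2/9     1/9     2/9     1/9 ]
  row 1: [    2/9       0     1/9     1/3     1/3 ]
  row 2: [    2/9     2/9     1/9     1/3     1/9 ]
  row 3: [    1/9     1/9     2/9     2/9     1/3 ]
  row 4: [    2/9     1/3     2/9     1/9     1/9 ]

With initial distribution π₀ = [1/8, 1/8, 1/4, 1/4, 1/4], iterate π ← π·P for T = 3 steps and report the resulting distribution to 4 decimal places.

t=0: π = [0.1250, 0.1250, 0.2500, 0.2500, 0.2500]
t=1: π = [0.2083, 0.1944, 0.1667, 0.2361, 0.1944]
t=2: π = [0.2191, 0.1744, 0.1590, 0.2407, 0.2068]
t=3: π = [0.2198, 0.1797, 0.1608, 0.2363, 0.2034]

π = [0.2198, 0.1797, 0.1608, 0.2363, 0.2034]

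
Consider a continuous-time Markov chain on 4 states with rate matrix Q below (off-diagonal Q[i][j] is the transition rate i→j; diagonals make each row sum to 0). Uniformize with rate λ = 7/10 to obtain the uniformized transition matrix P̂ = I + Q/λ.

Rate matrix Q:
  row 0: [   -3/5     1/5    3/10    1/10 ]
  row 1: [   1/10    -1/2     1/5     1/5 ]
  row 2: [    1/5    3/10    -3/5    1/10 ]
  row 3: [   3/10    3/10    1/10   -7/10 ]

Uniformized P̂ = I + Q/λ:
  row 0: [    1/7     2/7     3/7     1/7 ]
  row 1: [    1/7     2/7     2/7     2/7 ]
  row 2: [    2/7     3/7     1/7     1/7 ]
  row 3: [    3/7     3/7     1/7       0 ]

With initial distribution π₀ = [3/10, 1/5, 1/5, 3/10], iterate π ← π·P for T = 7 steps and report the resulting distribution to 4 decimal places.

π = [0.2278, 0.3466, 0.2574, 0.1683]

t=0: π = [0.3000, 0.2000, 0.2000, 0.3000]
t=1: π = [0.2571, 0.3571, 0.2571, 0.1286]
t=2: π = [0.2163, 0.3408, 0.2673, 0.1755]
t=3: π = [0.2312, 0.3490, 0.2534, 0.1665]
t=4: π = [0.2266, 0.3457, 0.2588, 0.1689]
t=5: π = [0.2281, 0.3468, 0.2570, 0.1681]
t=6: π = [0.2276, 0.3464, 0.2576, 0.1684]
t=7: π = [0.2278, 0.3466, 0.2574, 0.1683]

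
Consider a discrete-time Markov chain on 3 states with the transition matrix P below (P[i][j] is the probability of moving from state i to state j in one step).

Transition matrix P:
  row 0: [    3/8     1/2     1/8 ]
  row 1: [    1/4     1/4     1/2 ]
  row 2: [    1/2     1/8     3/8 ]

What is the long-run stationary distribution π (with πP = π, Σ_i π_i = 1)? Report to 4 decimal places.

π = [0.3768, 0.3043, 0.3188]

Balance equations π_j = Σ_i π_i·P[i][j]:
  π_0 = 3/8·π_0 + 1/4·π_1 + 1/2·π_2
  π_1 = 1/2·π_0 + 1/4·π_1 + 1/8·π_2
  normalize: π_0 + π_1 + π_2 = 1
Solving the linear system gives exactly π = [26/69, 7/23, 22/69].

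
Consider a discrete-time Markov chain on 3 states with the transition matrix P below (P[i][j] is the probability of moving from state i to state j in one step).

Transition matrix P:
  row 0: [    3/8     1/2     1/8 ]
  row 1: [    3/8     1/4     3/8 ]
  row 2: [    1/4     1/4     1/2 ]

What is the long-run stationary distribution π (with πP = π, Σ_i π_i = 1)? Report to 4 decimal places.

π = [0.3333, 0.3333, 0.3333]

Balance equations π_j = Σ_i π_i·P[i][j]:
  π_0 = 3/8·π_0 + 3/8·π_1 + 1/4·π_2
  π_1 = 1/2·π_0 + 1/4·π_1 + 1/4·π_2
  normalize: π_0 + π_1 + π_2 = 1
Solving the linear system gives exactly π = [1/3, 1/3, 1/3].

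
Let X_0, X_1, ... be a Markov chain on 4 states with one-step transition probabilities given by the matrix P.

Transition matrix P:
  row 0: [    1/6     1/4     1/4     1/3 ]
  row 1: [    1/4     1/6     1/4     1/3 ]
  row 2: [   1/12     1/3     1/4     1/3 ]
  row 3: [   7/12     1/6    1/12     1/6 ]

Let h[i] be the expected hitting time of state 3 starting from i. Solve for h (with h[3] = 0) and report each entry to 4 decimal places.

First-step conditioning: h[3] = 0; for i ≠ 3, h[i] = 1 + Σ_k P[i][k]·h[k].
  h[0] = 1 + 1/6·h[0] + 1/4·h[1] + 1/4·h[2]
  h[1] = 1 + 1/4·h[0] + 1/6·h[1] + 1/4·h[2]
  h[2] = 1 + 1/12·h[0] + 1/3·h[1] + 1/4·h[2]
Solving the 3×3 linear system over states ≠ 3 gives exactly h = [3, 3, 3, 0] (h[3] = 0 is the target).

h = [3.0000, 3.0000, 3.0000, 0.0000]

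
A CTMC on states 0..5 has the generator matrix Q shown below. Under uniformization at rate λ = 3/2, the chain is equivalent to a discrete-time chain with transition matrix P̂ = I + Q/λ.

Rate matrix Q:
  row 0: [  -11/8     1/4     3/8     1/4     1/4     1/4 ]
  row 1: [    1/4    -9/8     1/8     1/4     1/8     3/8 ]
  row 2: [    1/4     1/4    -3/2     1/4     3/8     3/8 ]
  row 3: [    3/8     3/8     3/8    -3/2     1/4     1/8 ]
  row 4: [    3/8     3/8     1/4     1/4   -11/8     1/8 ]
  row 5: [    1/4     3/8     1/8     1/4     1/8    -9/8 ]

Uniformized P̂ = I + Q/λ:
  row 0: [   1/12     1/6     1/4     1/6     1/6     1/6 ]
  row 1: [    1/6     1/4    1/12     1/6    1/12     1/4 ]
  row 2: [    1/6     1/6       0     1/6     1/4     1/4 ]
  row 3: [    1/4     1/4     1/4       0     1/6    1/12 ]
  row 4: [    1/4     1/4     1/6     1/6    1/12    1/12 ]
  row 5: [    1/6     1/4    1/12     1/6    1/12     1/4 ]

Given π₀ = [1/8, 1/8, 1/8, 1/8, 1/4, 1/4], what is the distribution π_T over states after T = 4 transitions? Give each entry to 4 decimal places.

t=0: π = [0.1250, 0.1250, 0.1250, 0.1250, 0.2500, 0.2500]
t=1: π = [0.1875, 0.2292, 0.1354, 0.1458, 0.1250, 0.1771]
t=2: π = [0.1736, 0.2231, 0.1380, 0.1424, 0.1337, 0.1892]
t=3: π = [0.1752, 0.2240, 0.1356, 0.1429, 0.1327, 0.1895]
t=4: π = [0.1750, 0.2241, 0.1361, 0.1428, 0.1325, 0.1895]

π = [0.1750, 0.2241, 0.1361, 0.1428, 0.1325, 0.1895]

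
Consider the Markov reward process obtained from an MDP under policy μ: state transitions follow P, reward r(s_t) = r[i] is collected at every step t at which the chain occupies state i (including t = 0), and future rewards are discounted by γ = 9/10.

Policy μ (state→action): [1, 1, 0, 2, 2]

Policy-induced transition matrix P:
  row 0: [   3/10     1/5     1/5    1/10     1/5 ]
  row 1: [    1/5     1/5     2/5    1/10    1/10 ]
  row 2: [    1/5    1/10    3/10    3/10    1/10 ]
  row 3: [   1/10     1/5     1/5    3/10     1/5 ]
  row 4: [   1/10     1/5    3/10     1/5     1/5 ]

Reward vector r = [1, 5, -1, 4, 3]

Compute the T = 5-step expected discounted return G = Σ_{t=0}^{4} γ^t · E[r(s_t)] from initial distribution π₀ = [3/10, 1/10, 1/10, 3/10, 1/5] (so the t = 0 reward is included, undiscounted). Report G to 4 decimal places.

t=0: π = [0.3000, 0.1000, 0.1000, 0.3000, 0.2000], E[r] = 2.5000, γ^t·E[r] = 2.500000, running G = 2.500000
t=1: π = [0.1800, 0.1900, 0.2500, 0.2000, 0.1800], E[r] = 2.2200, γ^t·E[r] = 1.998000, running G = 4.498000
t=2: π = [0.1800, 0.1750, 0.2810, 0.2080, 0.1560], E[r] = 2.0740, γ^t·E[r] = 1.679940, running G = 6.177940
t=3: π = [0.1816, 0.1719, 0.2787, 0.2134, 0.1544], E[r] = 2.0792, γ^t·E[r] = 1.515737, running G = 7.693677
t=4: π = [0.1814, 0.1721, 0.2777, 0.2139, 0.1549], E[r] = 2.0846, γ^t·E[r] = 1.367706, running G = 9.061383

G = 9.0614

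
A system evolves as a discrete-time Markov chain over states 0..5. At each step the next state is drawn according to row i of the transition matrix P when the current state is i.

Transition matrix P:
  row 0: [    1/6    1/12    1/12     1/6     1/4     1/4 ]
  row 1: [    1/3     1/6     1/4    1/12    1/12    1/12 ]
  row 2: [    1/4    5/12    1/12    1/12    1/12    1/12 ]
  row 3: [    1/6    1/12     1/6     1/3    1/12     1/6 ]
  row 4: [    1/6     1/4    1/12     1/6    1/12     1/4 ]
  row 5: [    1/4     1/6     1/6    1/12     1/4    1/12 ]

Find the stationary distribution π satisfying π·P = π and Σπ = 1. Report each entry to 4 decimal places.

Balance equations π_j = Σ_i π_i·P[i][j]:
  π_0 = 1/6·π_0 + 1/3·π_1 + 1/4·π_2 + 1/6·π_3 + 1/6·π_4 + 1/4·π_5
  π_1 = 1/12·π_0 + 1/6·π_1 + 5/12·π_2 + 1/12·π_3 + 1/4·π_4 + 1/6·π_5
  π_2 = 1/12·π_0 + 1/4·π_1 + 1/12·π_2 + 1/6·π_3 + 1/12·π_4 + 1/6·π_5
  π_3 = 1/6·π_0 + 1/12·π_1 + 1/12·π_2 + 1/3·π_3 + 1/6·π_4 + 1/12·π_5
  π_4 = 1/4·π_0 + 1/12·π_1 + 1/12·π_2 + 1/12·π_3 + 1/12·π_4 + 1/4·π_5
  normalize: π_0 + π_1 + π_2 + π_3 + π_4 + π_5 = 1
Solving the linear system gives exactly π = [57381/258650, 23616/129325, 18048/129325, 2809/18475, 37903/258650, 2908/18475].

π = [0.2218, 0.1826, 0.1396, 0.1520, 0.1465, 0.1574]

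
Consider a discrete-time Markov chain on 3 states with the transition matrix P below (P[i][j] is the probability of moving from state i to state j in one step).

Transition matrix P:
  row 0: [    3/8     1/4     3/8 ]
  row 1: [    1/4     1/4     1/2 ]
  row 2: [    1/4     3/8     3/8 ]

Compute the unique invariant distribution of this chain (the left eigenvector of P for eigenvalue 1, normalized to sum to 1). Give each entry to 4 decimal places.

Balance equations π_j = Σ_i π_i·P[i][j]:
  π_0 = 3/8·π_0 + 1/4·π_1 + 1/4·π_2
  π_1 = 1/4·π_0 + 1/4·π_1 + 3/8·π_2
  normalize: π_0 + π_1 + π_2 = 1
Solving the linear system gives exactly π = [2/7, 19/63, 26/63].

π = [0.2857, 0.3016, 0.4127]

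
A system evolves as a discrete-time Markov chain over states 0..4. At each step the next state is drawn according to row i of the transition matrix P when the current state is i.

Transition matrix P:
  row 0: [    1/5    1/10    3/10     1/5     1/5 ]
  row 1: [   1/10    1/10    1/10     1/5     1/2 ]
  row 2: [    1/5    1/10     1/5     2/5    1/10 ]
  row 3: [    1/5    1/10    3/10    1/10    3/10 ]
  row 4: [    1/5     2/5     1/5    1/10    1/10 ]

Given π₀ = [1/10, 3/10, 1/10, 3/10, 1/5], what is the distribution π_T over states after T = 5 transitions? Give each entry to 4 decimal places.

π = [0.1830, 0.1673, 0.2214, 0.2019, 0.2263]

t=0: π = [0.1000, 0.3000, 0.1000, 0.3000, 0.2000]
t=1: π = [0.1700, 0.1600, 0.2100, 0.1700, 0.2900]
t=2: π = [0.1840, 0.1870, 0.2180, 0.1960, 0.2150]
t=3: π = [0.1813, 0.1645, 0.2193, 0.2025, 0.2324]
t=4: π = [0.1836, 0.1697, 0.2219, 0.2004, 0.2244]
t=5: π = [0.1830, 0.1673, 0.2214, 0.2019, 0.2263]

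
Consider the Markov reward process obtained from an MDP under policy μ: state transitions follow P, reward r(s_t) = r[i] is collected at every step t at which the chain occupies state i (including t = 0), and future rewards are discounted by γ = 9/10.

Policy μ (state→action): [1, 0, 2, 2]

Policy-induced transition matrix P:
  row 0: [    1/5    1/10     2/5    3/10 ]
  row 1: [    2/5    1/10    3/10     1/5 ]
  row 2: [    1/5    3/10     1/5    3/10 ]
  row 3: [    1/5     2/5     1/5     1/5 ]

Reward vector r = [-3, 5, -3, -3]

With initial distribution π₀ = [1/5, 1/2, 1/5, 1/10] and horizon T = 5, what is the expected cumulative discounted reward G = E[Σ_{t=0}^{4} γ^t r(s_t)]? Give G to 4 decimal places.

t=0: π = [0.2000, 0.5000, 0.2000, 0.1000], E[r] = 1.0000, γ^t·E[r] = 1.000000, running G = 1.000000
t=1: π = [0.3000, 0.1700, 0.2900, 0.2400], E[r] = -1.6400, γ^t·E[r] = -1.476000, running G = -0.476000
t=2: π = [0.2340, 0.2300, 0.2770, 0.2590], E[r] = -1.1600, γ^t·E[r] = -0.939600, running G = -1.415600
t=3: π = [0.2460, 0.2331, 0.2698, 0.2511], E[r] = -1.1352, γ^t·E[r] = -0.827561, running G = -2.243161
t=4: π = [0.2466, 0.2293, 0.2725, 0.2516], E[r] = -1.1657, γ^t·E[r] = -0.764803, running G = -3.007963

G = -3.0080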